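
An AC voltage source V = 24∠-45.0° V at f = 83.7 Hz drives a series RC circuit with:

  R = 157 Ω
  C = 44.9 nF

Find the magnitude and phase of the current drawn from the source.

Step 1 — Angular frequency: ω = 2π·f = 2π·83.7 = 525.9 rad/s.
Step 2 — Component impedances:
  R: Z = R = 157 Ω
  C: Z = 1/(jωC) = -j/(ω·C) = 0 - j4.235e+04 Ω
Step 3 — Series combination: Z_total = R + C = 157 - j4.235e+04 Ω = 4.235e+04∠-89.8° Ω.
Step 4 — Source phasor: V = 24∠-45.0° V = 16.97 - j16.97 V.
Step 5 — Ohm's law: I = V / Z_total = (16.97 - j16.97) / (157 - j4.235e+04) = 0.0004022 + j0.0003992 A.
Step 6 — Convert to polar: |I| = 0.0005667 A, ∠I = 44.8°.

I = 0.0005667∠44.8° A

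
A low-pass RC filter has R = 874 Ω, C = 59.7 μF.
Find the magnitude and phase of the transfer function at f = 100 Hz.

Step 1 — Angular frequency: ω = 2π·100 = 628.3 rad/s.
Step 2 — Transfer function: H(jω) = 1/(1 + jωRC).
Step 3 — Denominator: 1 + jωRC = 1 + j·628.3·874·5.97e-05 = 1 + j32.78.
Step 4 — H = 0.0009295 - j0.03047.
Step 5 — Magnitude: |H| = 0.03049 (-30.3 dB); phase: φ = -88.3°.

|H| = 0.03049 (-30.3 dB), φ = -88.3°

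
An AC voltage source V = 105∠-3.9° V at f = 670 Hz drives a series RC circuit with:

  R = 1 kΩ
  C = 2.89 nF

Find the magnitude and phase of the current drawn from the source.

Step 1 — Angular frequency: ω = 2π·f = 2π·670 = 4210 rad/s.
Step 2 — Component impedances:
  R: Z = R = 1000 Ω
  C: Z = 1/(jωC) = -j/(ω·C) = 0 - j8.22e+04 Ω
Step 3 — Series combination: Z_total = R + C = 1000 - j8.22e+04 Ω = 8.22e+04∠-89.3° Ω.
Step 4 — Source phasor: V = 105∠-3.9° V = 104.8 - j7.142 V.
Step 5 — Ohm's law: I = V / Z_total = (104.8 - j7.142) / (1000 - j8.22e+04) = 0.0001024 + j0.001273 A.
Step 6 — Convert to polar: |I| = 0.001277 A, ∠I = 85.4°.

I = 0.001277∠85.4° A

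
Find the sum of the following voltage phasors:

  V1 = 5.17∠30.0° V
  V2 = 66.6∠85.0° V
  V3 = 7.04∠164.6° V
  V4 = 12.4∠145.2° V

Step 1 — Convert each phasor to rectangular form:
  V1 = 5.17·(cos(30.0°) + j·sin(30.0°)) = 4.477 + j2.585 V
  V2 = 66.6·(cos(85.0°) + j·sin(85.0°)) = 5.805 + j66.35 V
  V3 = 7.04·(cos(164.6°) + j·sin(164.6°)) = -6.787 + j1.87 V
  V4 = 12.4·(cos(145.2°) + j·sin(145.2°)) = -10.18 + j7.077 V
Step 2 — Sum components: V_total = -6.688 + j77.88 V.
Step 3 — Convert to polar: |V_total| = 78.16 V, ∠V_total = 94.9°.

V_total = 78.16∠94.9° V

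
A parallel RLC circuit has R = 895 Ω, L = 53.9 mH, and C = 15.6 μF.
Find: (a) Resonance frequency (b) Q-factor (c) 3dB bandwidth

Step 1 — Resonance: ω₀ = 1/√(LC) = 1/√(0.0539·1.56e-05) = 1091 rad/s.
Step 2 — f₀ = ω₀/(2π) = 173.6 Hz.
Step 3 — Parallel Q: Q = R/(ω₀L) = 895/(1091·0.0539) = 15.23.
Step 4 — Bandwidth: Δω = ω₀/Q = 71.62 rad/s; BW = Δω/(2π) = 11.4 Hz.

(a) f₀ = 173.6 Hz  (b) Q = 15.23  (c) BW = 11.4 Hz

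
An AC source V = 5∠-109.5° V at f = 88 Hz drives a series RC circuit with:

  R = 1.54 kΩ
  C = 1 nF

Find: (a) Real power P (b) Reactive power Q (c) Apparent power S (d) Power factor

Step 1 — Angular frequency: ω = 2π·f = 2π·88 = 552.9 rad/s.
Step 2 — Component impedances:
  R: Z = R = 1540 Ω
  C: Z = 1/(jωC) = -j/(ω·C) = 0 - j1.809e+06 Ω
Step 3 — Series combination: Z_total = R + C = 1540 - j1.809e+06 Ω = 1.809e+06∠-90.0° Ω.
Step 4 — Source phasor: V = 5∠-109.5° V = -1.669 - j4.713 V.
Step 5 — Current: I = V / Z = 2.605e-06 - j9.251e-07 A = 2.765e-06∠-19.5° A.
Step 6 — Complex power: S = V·I* = 1.177e-08 - j1.382e-05 VA.
Step 7 — Real power: P = Re(S) = 1.177e-08 W.
Step 8 — Reactive power: Q = Im(S) = -1.382e-05 VAR.
Step 9 — Apparent power: |S| = 1.382e-05 VA.
Step 10 — Power factor: PF = P/|S| = 0.0008515 (leading).

(a) P = 1.177e-08 W  (b) Q = -1.382e-05 VAR  (c) S = 1.382e-05 VA  (d) PF = 0.0008515 (leading)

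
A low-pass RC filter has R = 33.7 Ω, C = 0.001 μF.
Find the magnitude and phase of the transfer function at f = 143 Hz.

Step 1 — Angular frequency: ω = 2π·143 = 898.5 rad/s.
Step 2 — Transfer function: H(jω) = 1/(1 + jωRC).
Step 3 — Denominator: 1 + jωRC = 1 + j·898.5·33.7·1e-09 = 1 + j3.028e-05.
Step 4 — H = 1 - j3.028e-05.
Step 5 — Magnitude: |H| = 1 (-0.0 dB); phase: φ = -0.0°.

|H| = 1 (-0.0 dB), φ = -0.0°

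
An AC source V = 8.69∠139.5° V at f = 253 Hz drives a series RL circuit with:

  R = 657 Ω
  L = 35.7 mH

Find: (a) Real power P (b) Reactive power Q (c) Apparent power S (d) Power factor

Step 1 — Angular frequency: ω = 2π·f = 2π·253 = 1590 rad/s.
Step 2 — Component impedances:
  R: Z = R = 657 Ω
  L: Z = jωL = j·1590·0.0357 = 0 + j56.75 Ω
Step 3 — Series combination: Z_total = R + L = 657 + j56.75 Ω = 659.4∠4.9° Ω.
Step 4 — Source phasor: V = 8.69∠139.5° V = -6.608 + j5.644 V.
Step 5 — Current: I = V / Z = -0.009247 + j0.009389 A = 0.01318∠134.6° A.
Step 6 — Complex power: S = V·I* = 0.1141 + j0.009855 VA.
Step 7 — Real power: P = Re(S) = 0.1141 W.
Step 8 — Reactive power: Q = Im(S) = 0.009855 VAR.
Step 9 — Apparent power: |S| = 0.1145 VA.
Step 10 — Power factor: PF = P/|S| = 0.9963 (lagging).

(a) P = 0.1141 W  (b) Q = 0.009855 VAR  (c) S = 0.1145 VA  (d) PF = 0.9963 (lagging)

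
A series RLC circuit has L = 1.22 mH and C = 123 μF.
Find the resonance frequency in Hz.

Step 1 — Resonance condition Im(Z)=0 gives ω₀ = 1/√(LC).
Step 2 — ω₀ = 1/√(0.00122·0.000123) = 2581 rad/s.
Step 3 — f₀ = ω₀/(2π) = 410.9 Hz.

f₀ = 410.9 Hz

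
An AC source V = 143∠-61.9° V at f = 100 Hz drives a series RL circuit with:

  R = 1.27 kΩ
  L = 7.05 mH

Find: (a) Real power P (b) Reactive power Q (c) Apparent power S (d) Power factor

Step 1 — Angular frequency: ω = 2π·f = 2π·100 = 628.3 rad/s.
Step 2 — Component impedances:
  R: Z = R = 1270 Ω
  L: Z = jωL = j·628.3·0.00705 = 0 + j4.43 Ω
Step 3 — Series combination: Z_total = R + L = 1270 + j4.43 Ω = 1270∠0.2° Ω.
Step 4 — Source phasor: V = 143∠-61.9° V = 67.35 - j126.1 V.
Step 5 — Current: I = V / Z = 0.05269 - j0.09951 A = 0.1126∠-62.1° A.
Step 6 — Complex power: S = V·I* = 16.1 + j0.05616 VA.
Step 7 — Real power: P = Re(S) = 16.1 W.
Step 8 — Reactive power: Q = Im(S) = 0.05616 VAR.
Step 9 — Apparent power: |S| = 16.1 VA.
Step 10 — Power factor: PF = P/|S| = 1 (lagging).

(a) P = 16.1 W  (b) Q = 0.05616 VAR  (c) S = 16.1 VA  (d) PF = 1 (lagging)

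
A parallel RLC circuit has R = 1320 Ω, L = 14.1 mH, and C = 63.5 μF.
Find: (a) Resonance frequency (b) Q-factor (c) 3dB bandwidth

Step 1 — Resonance: ω₀ = 1/√(LC) = 1/√(0.0141·6.35e-05) = 1057 rad/s.
Step 2 — f₀ = ω₀/(2π) = 168.2 Hz.
Step 3 — Parallel Q: Q = R/(ω₀L) = 1320/(1057·0.0141) = 88.58.
Step 4 — Bandwidth: Δω = ω₀/Q = 11.93 rad/s; BW = Δω/(2π) = 1.899 Hz.

(a) f₀ = 168.2 Hz  (b) Q = 88.58  (c) BW = 1.899 Hz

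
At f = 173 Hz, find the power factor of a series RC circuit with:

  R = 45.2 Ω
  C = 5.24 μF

Step 1 — Angular frequency: ω = 2π·f = 2π·173 = 1087 rad/s.
Step 2 — Component impedances:
  R: Z = R = 45.2 Ω
  C: Z = 1/(jωC) = -j/(ω·C) = 0 - j175.6 Ω
Step 3 — Series combination: Z_total = R + C = 45.2 - j175.6 Ω = 181.3∠-75.6° Ω.
Step 4 — Power factor: PF = cos(φ) = Re(Z)/|Z| = 45.2/181.3 = 0.2493.
Step 5 — Type: Im(Z) = -175.6 ⇒ leading (phase φ = -75.6°).

PF = 0.2493 (leading, φ = -75.6°)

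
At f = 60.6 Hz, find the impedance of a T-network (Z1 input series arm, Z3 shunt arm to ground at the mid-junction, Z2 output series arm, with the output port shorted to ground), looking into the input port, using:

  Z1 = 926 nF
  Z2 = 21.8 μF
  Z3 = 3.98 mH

Step 1 — Angular frequency: ω = 2π·f = 2π·60.6 = 380.8 rad/s.
Step 2 — Component impedances:
  Z1: Z = 1/(jωC) = -j/(ω·C) = 0 - j2836 Ω
  Z2: Z = 1/(jωC) = -j/(ω·C) = 0 - j120.5 Ω
  Z3: Z = jωL = j·380.8·0.00398 = 0 + j1.515 Ω
Step 3 — With the output port shorted to ground, the output series arm Z2 runs from the junction to ground; the shunt arm Z3 also runs from the junction to ground. They appear in parallel: Z3 || Z2 = 0 + j1.535 Ω.
Step 4 — Series with input arm Z1: Z_in = Z1 + (Z3 || Z2) = 0 - j2835 Ω = 2835∠-90.0° Ω.

Z = 0 - j2835 Ω = 2835∠-90.0° Ω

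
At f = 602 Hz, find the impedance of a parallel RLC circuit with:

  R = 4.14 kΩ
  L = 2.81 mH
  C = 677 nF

Step 1 — Angular frequency: ω = 2π·f = 2π·602 = 3782 rad/s.
Step 2 — Component impedances:
  R: Z = R = 4140 Ω
  L: Z = jωL = j·3782·0.00281 = 0 + j10.63 Ω
  C: Z = 1/(jωC) = -j/(ω·C) = 0 - j390.5 Ω
Step 3 — Parallel combination: 1/Z_total = 1/R + 1/L + 1/C; Z_total = 0.02884 + j10.93 Ω = 10.93∠89.8° Ω.

Z = 0.02884 + j10.93 Ω = 10.93∠89.8° Ω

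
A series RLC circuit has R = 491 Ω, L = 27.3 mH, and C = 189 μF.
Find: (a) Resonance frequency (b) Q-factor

Step 1 — Resonance condition Im(Z)=0 gives ω₀ = 1/√(LC).
Step 2 — ω₀ = 1/√(0.0273·0.000189) = 440.2 rad/s.
Step 3 — f₀ = ω₀/(2π) = 70.07 Hz.
Step 4 — Series Q: Q = ω₀L/R = 440.2·0.0273/491 = 0.02448.

(a) f₀ = 70.07 Hz  (b) Q = 0.02448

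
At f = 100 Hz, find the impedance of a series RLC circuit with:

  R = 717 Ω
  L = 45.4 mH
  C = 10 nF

Step 1 — Angular frequency: ω = 2π·f = 2π·100 = 628.3 rad/s.
Step 2 — Component impedances:
  R: Z = R = 717 Ω
  L: Z = jωL = j·628.3·0.0454 = 0 + j28.53 Ω
  C: Z = 1/(jωC) = -j/(ω·C) = 0 - j1.592e+05 Ω
Step 3 — Series combination: Z_total = R + L + C = 717 - j1.591e+05 Ω = 1.591e+05∠-89.7° Ω.

Z = 717 - j1.591e+05 Ω = 1.591e+05∠-89.7° Ω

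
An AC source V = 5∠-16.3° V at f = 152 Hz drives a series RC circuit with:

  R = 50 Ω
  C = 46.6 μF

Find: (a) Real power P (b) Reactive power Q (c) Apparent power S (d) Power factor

Step 1 — Angular frequency: ω = 2π·f = 2π·152 = 955 rad/s.
Step 2 — Component impedances:
  R: Z = R = 50 Ω
  C: Z = 1/(jωC) = -j/(ω·C) = 0 - j22.47 Ω
Step 3 — Series combination: Z_total = R + C = 50 - j22.47 Ω = 54.82∠-24.2° Ω.
Step 4 — Source phasor: V = 5∠-16.3° V = 4.799 - j1.403 V.
Step 5 — Current: I = V / Z = 0.09035 + j0.01253 A = 0.09121∠7.9° A.
Step 6 — Complex power: S = V·I* = 0.416 - j0.1869 VA.
Step 7 — Real power: P = Re(S) = 0.416 W.
Step 8 — Reactive power: Q = Im(S) = -0.1869 VAR.
Step 9 — Apparent power: |S| = 0.4561 VA.
Step 10 — Power factor: PF = P/|S| = 0.9121 (leading).

(a) P = 0.416 W  (b) Q = -0.1869 VAR  (c) S = 0.4561 VA  (d) PF = 0.9121 (leading)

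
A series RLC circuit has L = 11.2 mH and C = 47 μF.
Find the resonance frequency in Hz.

Step 1 — Resonance condition Im(Z)=0 gives ω₀ = 1/√(LC).
Step 2 — ω₀ = 1/√(0.0112·4.7e-05) = 1378 rad/s.
Step 3 — f₀ = ω₀/(2π) = 219.4 Hz.

f₀ = 219.4 Hz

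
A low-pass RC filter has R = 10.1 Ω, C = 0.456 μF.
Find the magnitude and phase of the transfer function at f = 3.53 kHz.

Step 1 — Angular frequency: ω = 2π·3530 = 2.218e+04 rad/s.
Step 2 — Transfer function: H(jω) = 1/(1 + jωRC).
Step 3 — Denominator: 1 + jωRC = 1 + j·2.218e+04·10.1·4.56e-07 = 1 + j0.1022.
Step 4 — H = 0.9897 - j0.1011.
Step 5 — Magnitude: |H| = 0.9948 (-0.0 dB); phase: φ = -5.8°.

|H| = 0.9948 (-0.0 dB), φ = -5.8°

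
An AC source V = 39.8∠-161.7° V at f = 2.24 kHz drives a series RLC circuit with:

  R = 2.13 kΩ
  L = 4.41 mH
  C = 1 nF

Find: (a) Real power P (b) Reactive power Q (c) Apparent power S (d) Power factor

Step 1 — Angular frequency: ω = 2π·f = 2π·2240 = 1.407e+04 rad/s.
Step 2 — Component impedances:
  R: Z = R = 2130 Ω
  L: Z = jωL = j·1.407e+04·0.00441 = 0 + j62.07 Ω
  C: Z = 1/(jωC) = -j/(ω·C) = 0 - j7.105e+04 Ω
Step 3 — Series combination: Z_total = R + L + C = 2130 - j7.099e+04 Ω = 7.102e+04∠-88.3° Ω.
Step 4 — Source phasor: V = 39.8∠-161.7° V = -37.79 - j12.5 V.
Step 5 — Current: I = V / Z = 0.0001599 - j0.0005371 A = 0.0005604∠-73.4° A.
Step 6 — Complex power: S = V·I* = 0.0006689 - j0.02229 VA.
Step 7 — Real power: P = Re(S) = 0.0006689 W.
Step 8 — Reactive power: Q = Im(S) = -0.02229 VAR.
Step 9 — Apparent power: |S| = 0.0223 VA.
Step 10 — Power factor: PF = P/|S| = 0.02999 (leading).

(a) P = 0.0006689 W  (b) Q = -0.02229 VAR  (c) S = 0.0223 VA  (d) PF = 0.02999 (leading)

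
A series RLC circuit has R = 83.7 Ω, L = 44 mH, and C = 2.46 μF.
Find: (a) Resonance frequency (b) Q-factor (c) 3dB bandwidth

Step 1 — Resonance: ω₀ = 1/√(LC) = 1/√(0.044·2.46e-06) = 3040 rad/s.
Step 2 — f₀ = ω₀/(2π) = 483.8 Hz.
Step 3 — Series Q: Q = ω₀L/R = 3040·0.044/83.7 = 1.598.
Step 4 — Bandwidth: Δω = ω₀/Q = 1902 rad/s; BW = Δω/(2π) = 302.8 Hz.

(a) f₀ = 483.8 Hz  (b) Q = 1.598  (c) BW = 302.8 Hz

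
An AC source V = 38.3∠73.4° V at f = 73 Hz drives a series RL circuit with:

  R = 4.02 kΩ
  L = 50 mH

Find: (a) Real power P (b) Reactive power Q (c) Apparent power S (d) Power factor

Step 1 — Angular frequency: ω = 2π·f = 2π·73 = 458.7 rad/s.
Step 2 — Component impedances:
  R: Z = R = 4020 Ω
  L: Z = jωL = j·458.7·0.05 = 0 + j22.93 Ω
Step 3 — Series combination: Z_total = R + L = 4020 + j22.93 Ω = 4020∠0.3° Ω.
Step 4 — Source phasor: V = 38.3∠73.4° V = 10.94 + j36.7 V.
Step 5 — Current: I = V / Z = 0.002774 + j0.009114 A = 0.009527∠73.1° A.
Step 6 — Complex power: S = V·I* = 0.3649 + j0.002082 VA.
Step 7 — Real power: P = Re(S) = 0.3649 W.
Step 8 — Reactive power: Q = Im(S) = 0.002082 VAR.
Step 9 — Apparent power: |S| = 0.3649 VA.
Step 10 — Power factor: PF = P/|S| = 1 (lagging).

(a) P = 0.3649 W  (b) Q = 0.002082 VAR  (c) S = 0.3649 VA  (d) PF = 1 (lagging)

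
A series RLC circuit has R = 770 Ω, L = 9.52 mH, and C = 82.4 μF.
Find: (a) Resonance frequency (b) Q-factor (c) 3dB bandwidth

Step 1 — Resonance: ω₀ = 1/√(LC) = 1/√(0.00952·8.24e-05) = 1129 rad/s.
Step 2 — f₀ = ω₀/(2π) = 179.7 Hz.
Step 3 — Series Q: Q = ω₀L/R = 1129·0.00952/770 = 0.01396.
Step 4 — Bandwidth: Δω = ω₀/Q = 8.088e+04 rad/s; BW = Δω/(2π) = 1.287e+04 Hz.

(a) f₀ = 179.7 Hz  (b) Q = 0.01396  (c) BW = 1.287e+04 Hz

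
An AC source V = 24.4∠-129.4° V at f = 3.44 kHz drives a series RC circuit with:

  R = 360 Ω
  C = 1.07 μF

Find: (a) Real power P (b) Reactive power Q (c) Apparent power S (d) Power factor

Step 1 — Angular frequency: ω = 2π·f = 2π·3440 = 2.161e+04 rad/s.
Step 2 — Component impedances:
  R: Z = R = 360 Ω
  C: Z = 1/(jωC) = -j/(ω·C) = 0 - j43.24 Ω
Step 3 — Series combination: Z_total = R + C = 360 - j43.24 Ω = 362.6∠-6.8° Ω.
Step 4 — Source phasor: V = 24.4∠-129.4° V = -15.49 - j18.85 V.
Step 5 — Current: I = V / Z = -0.03621 - j0.05672 A = 0.06729∠-122.6° A.
Step 6 — Complex power: S = V·I* = 1.63 - j0.1958 VA.
Step 7 — Real power: P = Re(S) = 1.63 W.
Step 8 — Reactive power: Q = Im(S) = -0.1958 VAR.
Step 9 — Apparent power: |S| = 1.642 VA.
Step 10 — Power factor: PF = P/|S| = 0.9929 (leading).

(a) P = 1.63 W  (b) Q = -0.1958 VAR  (c) S = 1.642 VA  (d) PF = 0.9929 (leading)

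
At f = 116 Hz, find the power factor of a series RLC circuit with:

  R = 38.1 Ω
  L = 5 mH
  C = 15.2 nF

Step 1 — Angular frequency: ω = 2π·f = 2π·116 = 728.8 rad/s.
Step 2 — Component impedances:
  R: Z = R = 38.1 Ω
  L: Z = jωL = j·728.8·0.005 = 0 + j3.644 Ω
  C: Z = 1/(jωC) = -j/(ω·C) = 0 - j9.026e+04 Ω
Step 3 — Series combination: Z_total = R + L + C = 38.1 - j9.026e+04 Ω = 9.026e+04∠-90.0° Ω.
Step 4 — Power factor: PF = cos(φ) = Re(Z)/|Z| = 38.1/9.026e+04 = 0.0004221.
Step 5 — Type: Im(Z) = -9.026e+04 ⇒ leading (phase φ = -90.0°).

PF = 0.0004221 (leading, φ = -90.0°)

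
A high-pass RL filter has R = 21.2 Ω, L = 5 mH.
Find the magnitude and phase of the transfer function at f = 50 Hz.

Step 1 — Angular frequency: ω = 2π·50 = 314.2 rad/s.
Step 2 — Transfer function: H(jω) = jωL/(R + jωL).
Step 3 — Numerator jωL = j·1.571; denominator R + jωL = 21.2 + j1.571.
Step 4 — H = 0.00546 + j0.07369.
Step 5 — Magnitude: |H| = 0.07389 (-22.6 dB); phase: φ = 85.8°.

|H| = 0.07389 (-22.6 dB), φ = 85.8°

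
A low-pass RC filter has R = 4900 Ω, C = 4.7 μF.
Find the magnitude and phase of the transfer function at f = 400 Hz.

Step 1 — Angular frequency: ω = 2π·400 = 2513 rad/s.
Step 2 — Transfer function: H(jω) = 1/(1 + jωRC).
Step 3 — Denominator: 1 + jωRC = 1 + j·2513·4900·4.7e-06 = 1 + j57.88.
Step 4 — H = 0.0002984 - j0.01727.
Step 5 — Magnitude: |H| = 0.01727 (-35.3 dB); phase: φ = -89.0°.

|H| = 0.01727 (-35.3 dB), φ = -89.0°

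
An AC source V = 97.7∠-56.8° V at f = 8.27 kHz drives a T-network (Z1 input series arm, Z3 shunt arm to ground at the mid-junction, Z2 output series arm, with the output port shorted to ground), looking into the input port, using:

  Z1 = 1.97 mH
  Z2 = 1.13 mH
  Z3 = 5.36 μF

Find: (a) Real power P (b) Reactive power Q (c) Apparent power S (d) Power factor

Step 1 — Angular frequency: ω = 2π·f = 2π·8270 = 5.196e+04 rad/s.
Step 2 — Component impedances:
  Z1: Z = jωL = j·5.196e+04·0.00197 = 0 + j102.4 Ω
  Z2: Z = jωL = j·5.196e+04·0.00113 = 0 + j58.72 Ω
  Z3: Z = 1/(jωC) = -j/(ω·C) = 0 - j3.59 Ω
Step 3 — With the output port shorted to ground, the output series arm Z2 runs from the junction to ground; the shunt arm Z3 also runs from the junction to ground. They appear in parallel: Z3 || Z2 = 0 - j3.824 Ω.
Step 4 — Series with input arm Z1: Z_in = Z1 + (Z3 || Z2) = 0 + j98.54 Ω = 98.54∠90.0° Ω.
Step 5 — Source phasor: V = 97.7∠-56.8° V = 53.5 - j81.75 V.
Step 6 — Current: I = V / Z = -0.8296 - j0.5429 A = 0.9915∠-146.8° A.
Step 7 — Complex power: S = V·I* = 0 + j96.87 VA.
Step 8 — Real power: P = Re(S) = 0 W.
Step 9 — Reactive power: Q = Im(S) = 96.87 VAR.
Step 10 — Apparent power: |S| = 96.87 VA.
Step 11 — Power factor: PF = P/|S| = 0 (lagging).

(a) P = 0 W  (b) Q = 96.87 VAR  (c) S = 96.87 VA  (d) PF = 0 (lagging)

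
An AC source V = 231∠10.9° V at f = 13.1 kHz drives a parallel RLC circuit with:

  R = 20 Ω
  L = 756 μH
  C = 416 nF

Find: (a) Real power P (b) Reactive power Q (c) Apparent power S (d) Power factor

Step 1 — Angular frequency: ω = 2π·f = 2π·1.31e+04 = 8.231e+04 rad/s.
Step 2 — Component impedances:
  R: Z = R = 20 Ω
  L: Z = jωL = j·8.231e+04·0.000756 = 0 + j62.23 Ω
  C: Z = 1/(jωC) = -j/(ω·C) = 0 - j29.2 Ω
Step 3 — Parallel combination: 1/Z_total = 1/R + 1/L + 1/C; Z_total = 17.67 - j6.42 Ω = 18.8∠-20.0° Ω.
Step 4 — Source phasor: V = 231∠10.9° V = 226.8 + j43.68 V.
Step 5 — Current: I = V / Z = 10.55 + j6.306 A = 12.29∠30.9° A.
Step 6 — Complex power: S = V·I* = 2668 - j969.6 VA.
Step 7 — Real power: P = Re(S) = 2668 W.
Step 8 — Reactive power: Q = Im(S) = -969.6 VAR.
Step 9 — Apparent power: |S| = 2839 VA.
Step 10 — Power factor: PF = P/|S| = 0.9399 (leading).

(a) P = 2668 W  (b) Q = -969.6 VAR  (c) S = 2839 VA  (d) PF = 0.9399 (leading)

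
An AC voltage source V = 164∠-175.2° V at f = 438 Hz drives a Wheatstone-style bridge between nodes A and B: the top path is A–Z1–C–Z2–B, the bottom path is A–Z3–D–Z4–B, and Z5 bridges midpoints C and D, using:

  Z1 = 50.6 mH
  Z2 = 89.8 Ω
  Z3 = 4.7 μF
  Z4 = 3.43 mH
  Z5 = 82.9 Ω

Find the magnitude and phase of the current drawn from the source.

Step 1 — Angular frequency: ω = 2π·f = 2π·438 = 2752 rad/s.
Step 2 — Component impedances:
  Z1: Z = jωL = j·2752·0.0506 = 0 + j139.3 Ω
  Z2: Z = R = 89.8 Ω
  Z3: Z = 1/(jωC) = -j/(ω·C) = 0 - j77.31 Ω
  Z4: Z = jωL = j·2752·0.00343 = 0 + j9.439 Ω
  Z5: Z = R = 82.9 Ω
Step 3 — Bridge requires nodal analysis (the Z5 bridge couples midpoints C and D, so the two paths cannot be reduced to a simple series/parallel combination). Setting node B to ground and injecting 1 A at node A, the 3-node admittance system at A, C, D solves to V_A = Z_AB = 39.21 - j124.5 Ω = 130.5∠-72.5° Ω.
Step 4 — Source phasor: V = 164∠-175.2° V = -163.4 - j13.72 V.
Step 5 — Ohm's law: I = V / Z_total = (-163.4 - j13.72) / (39.21 - j124.5) = -0.276 - j1.226 A.
Step 6 — Convert to polar: |I| = 1.257 A, ∠I = -102.7°.

I = 1.257∠-102.7° A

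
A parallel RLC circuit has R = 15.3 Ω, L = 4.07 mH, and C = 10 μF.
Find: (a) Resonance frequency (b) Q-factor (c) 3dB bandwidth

Step 1 — Resonance: ω₀ = 1/√(LC) = 1/√(0.00407·1e-05) = 4957 rad/s.
Step 2 — f₀ = ω₀/(2π) = 788.9 Hz.
Step 3 — Parallel Q: Q = R/(ω₀L) = 15.3/(4957·0.00407) = 0.7584.
Step 4 — Bandwidth: Δω = ω₀/Q = 6536 rad/s; BW = Δω/(2π) = 1040 Hz.

(a) f₀ = 788.9 Hz  (b) Q = 0.7584  (c) BW = 1040 Hz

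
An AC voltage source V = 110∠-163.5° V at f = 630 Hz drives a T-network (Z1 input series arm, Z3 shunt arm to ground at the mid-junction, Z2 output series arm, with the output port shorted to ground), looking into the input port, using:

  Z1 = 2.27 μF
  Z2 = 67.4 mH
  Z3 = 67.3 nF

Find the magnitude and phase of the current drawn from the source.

Step 1 — Angular frequency: ω = 2π·f = 2π·630 = 3958 rad/s.
Step 2 — Component impedances:
  Z1: Z = 1/(jωC) = -j/(ω·C) = 0 - j111.3 Ω
  Z2: Z = jωL = j·3958·0.0674 = 0 + j266.8 Ω
  Z3: Z = 1/(jωC) = -j/(ω·C) = 0 - j3754 Ω
Step 3 — With the output port shorted to ground, the output series arm Z2 runs from the junction to ground; the shunt arm Z3 also runs from the junction to ground. They appear in parallel: Z3 || Z2 = 0 + j287.2 Ω.
Step 4 — Series with input arm Z1: Z_in = Z1 + (Z3 || Z2) = 0 + j175.9 Ω = 175.9∠90.0° Ω.
Step 5 — Source phasor: V = 110∠-163.5° V = -105.5 - j31.24 V.
Step 6 — Ohm's law: I = V / Z_total = (-105.5 - j31.24) / (0 + j175.9) = -0.1776 + j0.5995 A.
Step 7 — Convert to polar: |I| = 0.6253 A, ∠I = 106.5°.

I = 0.6253∠106.5° A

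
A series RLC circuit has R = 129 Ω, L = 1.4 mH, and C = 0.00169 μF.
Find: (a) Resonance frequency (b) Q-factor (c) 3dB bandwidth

Step 1 — Resonance condition Im(Z)=0 gives ω₀ = 1/√(LC).
Step 2 — ω₀ = 1/√(0.0014·1.69e-09) = 6.501e+05 rad/s.
Step 3 — f₀ = ω₀/(2π) = 1.035e+05 Hz.
Step 4 — Series Q: Q = ω₀L/R = 6.501e+05·0.0014/129 = 7.056.
Step 5 — 3dB bandwidth: Δω = ω₀/Q = 9.214e+04 rad/s; BW = Δω/(2π) = 1.466e+04 Hz.

(a) f₀ = 1.035e+05 Hz  (b) Q = 7.056  (c) BW = 1.466e+04 Hz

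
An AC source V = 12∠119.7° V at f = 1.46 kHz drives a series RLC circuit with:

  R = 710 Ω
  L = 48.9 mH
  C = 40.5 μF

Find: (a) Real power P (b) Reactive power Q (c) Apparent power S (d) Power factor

Step 1 — Angular frequency: ω = 2π·f = 2π·1460 = 9173 rad/s.
Step 2 — Component impedances:
  R: Z = R = 710 Ω
  L: Z = jωL = j·9173·0.0489 = 0 + j448.6 Ω
  C: Z = 1/(jωC) = -j/(ω·C) = 0 - j2.692 Ω
Step 3 — Series combination: Z_total = R + L + C = 710 + j445.9 Ω = 838.4∠32.1° Ω.
Step 4 — Source phasor: V = 12∠119.7° V = -5.946 + j10.42 V.
Step 5 — Current: I = V / Z = 0.0006067 + j0.0143 A = 0.01431∠87.6° A.
Step 6 — Complex power: S = V·I* = 0.1455 + j0.09135 VA.
Step 7 — Real power: P = Re(S) = 0.1455 W.
Step 8 — Reactive power: Q = Im(S) = 0.09135 VAR.
Step 9 — Apparent power: |S| = 0.1718 VA.
Step 10 — Power factor: PF = P/|S| = 0.8468 (lagging).

(a) P = 0.1455 W  (b) Q = 0.09135 VAR  (c) S = 0.1718 VA  (d) PF = 0.8468 (lagging)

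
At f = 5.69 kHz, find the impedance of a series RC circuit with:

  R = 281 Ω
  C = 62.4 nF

Step 1 — Angular frequency: ω = 2π·f = 2π·5690 = 3.575e+04 rad/s.
Step 2 — Component impedances:
  R: Z = R = 281 Ω
  C: Z = 1/(jωC) = -j/(ω·C) = 0 - j448.3 Ω
Step 3 — Series combination: Z_total = R + C = 281 - j448.3 Ω = 529∠-57.9° Ω.

Z = 281 - j448.3 Ω = 529∠-57.9° Ω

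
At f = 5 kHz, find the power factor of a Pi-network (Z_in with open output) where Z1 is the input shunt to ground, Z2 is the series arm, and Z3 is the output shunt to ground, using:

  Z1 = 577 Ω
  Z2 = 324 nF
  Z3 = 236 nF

Step 1 — Angular frequency: ω = 2π·f = 2π·5000 = 3.142e+04 rad/s.
Step 2 — Component impedances:
  Z1: Z = R = 577 Ω
  Z2: Z = 1/(jωC) = -j/(ω·C) = 0 - j98.24 Ω
  Z3: Z = 1/(jωC) = -j/(ω·C) = 0 - j134.9 Ω
Step 3 — With open output, the series arm Z2 and the output shunt Z3 appear in series to ground: Z2 + Z3 = 0 - j233.1 Ω.
Step 4 — Parallel with input shunt Z1: Z_in = Z1 || (Z2 + Z3) = 80.97 - j200.4 Ω = 216.1∠-68.0° Ω.
Step 5 — Power factor: PF = cos(φ) = Re(Z)/|Z| = 80.969/216.15 = 0.3746.
Step 6 — Type: Im(Z) = -200.4 ⇒ leading (phase φ = -68.0°).

PF = 0.3746 (leading, φ = -68.0°)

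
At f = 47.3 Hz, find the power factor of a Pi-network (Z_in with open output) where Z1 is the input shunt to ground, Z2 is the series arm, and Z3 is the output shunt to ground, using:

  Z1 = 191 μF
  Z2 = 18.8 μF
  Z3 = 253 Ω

Step 1 — Angular frequency: ω = 2π·f = 2π·47.3 = 297.2 rad/s.
Step 2 — Component impedances:
  Z1: Z = 1/(jωC) = -j/(ω·C) = 0 - j17.62 Ω
  Z2: Z = 1/(jωC) = -j/(ω·C) = 0 - j179 Ω
  Z3: Z = R = 253 Ω
Step 3 — With open output, the series arm Z2 and the output shunt Z3 appear in series to ground: Z2 + Z3 = 253 - j179 Ω.
Step 4 — Parallel with input shunt Z1: Z_in = Z1 || (Z2 + Z3) = 0.7648 - j17.02 Ω = 17.04∠-87.4° Ω.
Step 5 — Power factor: PF = cos(φ) = Re(Z)/|Z| = 0.76485/17.04 = 0.04489.
Step 6 — Type: Im(Z) = -17.02 ⇒ leading (phase φ = -87.4°).

PF = 0.04489 (leading, φ = -87.4°)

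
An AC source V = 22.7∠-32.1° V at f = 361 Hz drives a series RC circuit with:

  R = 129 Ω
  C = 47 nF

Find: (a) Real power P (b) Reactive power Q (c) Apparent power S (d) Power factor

Step 1 — Angular frequency: ω = 2π·f = 2π·361 = 2268 rad/s.
Step 2 — Component impedances:
  R: Z = R = 129 Ω
  C: Z = 1/(jωC) = -j/(ω·C) = 0 - j9380 Ω
Step 3 — Series combination: Z_total = R + C = 129 - j9380 Ω = 9381∠-89.2° Ω.
Step 4 — Source phasor: V = 22.7∠-32.1° V = 19.23 - j12.06 V.
Step 5 — Current: I = V / Z = 0.001314 + j0.002032 A = 0.00242∠57.1° A.
Step 6 — Complex power: S = V·I* = 0.0007553 - j0.05492 VA.
Step 7 — Real power: P = Re(S) = 0.0007553 W.
Step 8 — Reactive power: Q = Im(S) = -0.05492 VAR.
Step 9 — Apparent power: |S| = 0.05493 VA.
Step 10 — Power factor: PF = P/|S| = 0.01375 (leading).

(a) P = 0.0007553 W  (b) Q = -0.05492 VAR  (c) S = 0.05493 VA  (d) PF = 0.01375 (leading)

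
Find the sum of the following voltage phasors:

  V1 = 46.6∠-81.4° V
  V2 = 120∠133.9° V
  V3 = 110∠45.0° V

Step 1 — Convert each phasor to rectangular form:
  V1 = 46.6·(cos(-81.4°) + j·sin(-81.4°)) = 6.968 - j46.08 V
  V2 = 120·(cos(133.9°) + j·sin(133.9°)) = -83.21 + j86.47 V
  V3 = 110·(cos(45.0°) + j·sin(45.0°)) = 77.78 + j77.78 V
Step 2 — Sum components: V_total = 1.542 + j118.2 V.
Step 3 — Convert to polar: |V_total| = 118.2 V, ∠V_total = 89.3°.

V_total = 118.2∠89.3° V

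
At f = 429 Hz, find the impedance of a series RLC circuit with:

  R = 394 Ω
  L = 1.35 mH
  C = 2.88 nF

Step 1 — Angular frequency: ω = 2π·f = 2π·429 = 2695 rad/s.
Step 2 — Component impedances:
  R: Z = R = 394 Ω
  L: Z = jωL = j·2695·0.00135 = 0 + j3.639 Ω
  C: Z = 1/(jωC) = -j/(ω·C) = 0 - j1.288e+05 Ω
Step 3 — Series combination: Z_total = R + L + C = 394 - j1.288e+05 Ω = 1.288e+05∠-89.8° Ω.

Z = 394 - j1.288e+05 Ω = 1.288e+05∠-89.8° Ω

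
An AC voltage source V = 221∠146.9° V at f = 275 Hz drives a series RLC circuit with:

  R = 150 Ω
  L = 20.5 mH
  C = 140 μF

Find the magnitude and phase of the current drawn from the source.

Step 1 — Angular frequency: ω = 2π·f = 2π·275 = 1728 rad/s.
Step 2 — Component impedances:
  R: Z = R = 150 Ω
  L: Z = jωL = j·1728·0.0205 = 0 + j35.42 Ω
  C: Z = 1/(jωC) = -j/(ω·C) = 0 - j4.134 Ω
Step 3 — Series combination: Z_total = R + L + C = 150 + j31.29 Ω = 153.2∠11.8° Ω.
Step 4 — Source phasor: V = 221∠146.9° V = -185.1 + j120.7 V.
Step 5 — Ohm's law: I = V / Z_total = (-185.1 + j120.7) / (150 + j31.29) = -1.022 + j1.018 A.
Step 6 — Convert to polar: |I| = 1.442 A, ∠I = 135.1°.

I = 1.442∠135.1° A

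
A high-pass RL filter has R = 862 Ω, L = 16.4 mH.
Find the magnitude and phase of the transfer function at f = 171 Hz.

Step 1 — Angular frequency: ω = 2π·171 = 1074 rad/s.
Step 2 — Transfer function: H(jω) = jωL/(R + jωL).
Step 3 — Numerator jωL = j·17.62; denominator R + jωL = 862 + j17.62.
Step 4 — H = 0.0004177 + j0.02043.
Step 5 — Magnitude: |H| = 0.02044 (-33.8 dB); phase: φ = 88.8°.

|H| = 0.02044 (-33.8 dB), φ = 88.8°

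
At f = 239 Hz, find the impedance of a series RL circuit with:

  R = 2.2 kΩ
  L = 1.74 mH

Step 1 — Angular frequency: ω = 2π·f = 2π·239 = 1502 rad/s.
Step 2 — Component impedances:
  R: Z = R = 2200 Ω
  L: Z = jωL = j·1502·0.00174 = 0 + j2.613 Ω
Step 3 — Series combination: Z_total = R + L = 2200 + j2.613 Ω = 2200∠0.1° Ω.

Z = 2200 + j2.613 Ω = 2200∠0.1° Ω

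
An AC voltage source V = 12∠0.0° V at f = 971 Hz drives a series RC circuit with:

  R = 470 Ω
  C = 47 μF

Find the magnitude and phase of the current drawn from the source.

Step 1 — Angular frequency: ω = 2π·f = 2π·971 = 6101 rad/s.
Step 2 — Component impedances:
  R: Z = R = 470 Ω
  C: Z = 1/(jωC) = -j/(ω·C) = 0 - j3.487 Ω
Step 3 — Series combination: Z_total = R + C = 470 - j3.487 Ω = 470∠-0.4° Ω.
Step 4 — Source phasor: V = 12∠0.0° V = 12 V.
Step 5 — Ohm's law: I = V / Z_total = (12) / (470 - j3.487) = 0.02553 + j0.0001894 A.
Step 6 — Convert to polar: |I| = 0.02553 A, ∠I = 0.4°.

I = 0.02553∠0.4° A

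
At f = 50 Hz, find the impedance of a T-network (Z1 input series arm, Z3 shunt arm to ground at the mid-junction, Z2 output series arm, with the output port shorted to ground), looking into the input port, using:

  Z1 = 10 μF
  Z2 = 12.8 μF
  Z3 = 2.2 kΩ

Step 1 — Angular frequency: ω = 2π·f = 2π·50 = 314.2 rad/s.
Step 2 — Component impedances:
  Z1: Z = 1/(jωC) = -j/(ω·C) = 0 - j318.3 Ω
  Z2: Z = 1/(jωC) = -j/(ω·C) = 0 - j248.7 Ω
  Z3: Z = R = 2200 Ω
Step 3 — With the output port shorted to ground, the output series arm Z2 runs from the junction to ground; the shunt arm Z3 also runs from the junction to ground. They appear in parallel: Z3 || Z2 = 27.76 - j245.5 Ω.
Step 4 — Series with input arm Z1: Z_in = Z1 + (Z3 || Z2) = 27.76 - j563.9 Ω = 564.5∠-87.2° Ω.

Z = 27.76 - j563.9 Ω = 564.5∠-87.2° Ω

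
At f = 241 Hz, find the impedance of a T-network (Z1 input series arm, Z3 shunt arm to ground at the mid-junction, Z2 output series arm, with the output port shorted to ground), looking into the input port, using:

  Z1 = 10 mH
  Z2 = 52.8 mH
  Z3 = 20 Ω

Step 1 — Angular frequency: ω = 2π·f = 2π·241 = 1514 rad/s.
Step 2 — Component impedances:
  Z1: Z = jωL = j·1514·0.01 = 0 + j15.14 Ω
  Z2: Z = jωL = j·1514·0.0528 = 0 + j79.95 Ω
  Z3: Z = R = 20 Ω
Step 3 — With the output port shorted to ground, the output series arm Z2 runs from the junction to ground; the shunt arm Z3 also runs from the junction to ground. They appear in parallel: Z3 || Z2 = 18.82 + j4.708 Ω.
Step 4 — Series with input arm Z1: Z_in = Z1 + (Z3 || Z2) = 18.82 + j19.85 Ω = 27.36∠46.5° Ω.

Z = 18.82 + j19.85 Ω = 27.36∠46.5° Ω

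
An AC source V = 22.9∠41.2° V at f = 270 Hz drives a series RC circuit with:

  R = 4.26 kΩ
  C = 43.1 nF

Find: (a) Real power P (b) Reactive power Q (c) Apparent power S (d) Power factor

Step 1 — Angular frequency: ω = 2π·f = 2π·270 = 1696 rad/s.
Step 2 — Component impedances:
  R: Z = R = 4260 Ω
  C: Z = 1/(jωC) = -j/(ω·C) = 0 - j1.368e+04 Ω
Step 3 — Series combination: Z_total = R + C = 4260 - j1.368e+04 Ω = 1.432e+04∠-72.7° Ω.
Step 4 — Source phasor: V = 22.9∠41.2° V = 17.23 + j15.08 V.
Step 5 — Current: I = V / Z = -0.0006477 + j0.001462 A = 0.001599∠113.9° A.
Step 6 — Complex power: S = V·I* = 0.01089 - j0.03495 VA.
Step 7 — Real power: P = Re(S) = 0.01089 W.
Step 8 — Reactive power: Q = Im(S) = -0.03495 VAR.
Step 9 — Apparent power: |S| = 0.03661 VA.
Step 10 — Power factor: PF = P/|S| = 0.2974 (leading).

(a) P = 0.01089 W  (b) Q = -0.03495 VAR  (c) S = 0.03661 VA  (d) PF = 0.2974 (leading)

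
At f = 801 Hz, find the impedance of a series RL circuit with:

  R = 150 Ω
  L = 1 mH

Step 1 — Angular frequency: ω = 2π·f = 2π·801 = 5033 rad/s.
Step 2 — Component impedances:
  R: Z = R = 150 Ω
  L: Z = jωL = j·5033·0.001 = 0 + j5.033 Ω
Step 3 — Series combination: Z_total = R + L = 150 + j5.033 Ω = 150.1∠1.9° Ω.

Z = 150 + j5.033 Ω = 150.1∠1.9° Ω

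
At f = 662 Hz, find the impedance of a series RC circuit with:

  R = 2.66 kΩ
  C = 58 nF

Step 1 — Angular frequency: ω = 2π·f = 2π·662 = 4159 rad/s.
Step 2 — Component impedances:
  R: Z = R = 2660 Ω
  C: Z = 1/(jωC) = -j/(ω·C) = 0 - j4145 Ω
Step 3 — Series combination: Z_total = R + C = 2660 - j4145 Ω = 4925∠-57.3° Ω.

Z = 2660 - j4145 Ω = 4925∠-57.3° Ω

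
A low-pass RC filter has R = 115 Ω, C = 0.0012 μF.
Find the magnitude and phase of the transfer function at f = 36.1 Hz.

Step 1 — Angular frequency: ω = 2π·36.1 = 226.8 rad/s.
Step 2 — Transfer function: H(jω) = 1/(1 + jωRC).
Step 3 — Denominator: 1 + jωRC = 1 + j·226.8·115·1.2e-09 = 1 + j3.13e-05.
Step 4 — H = 1 - j3.13e-05.
Step 5 — Magnitude: |H| = 1 (-0.0 dB); phase: φ = -0.0°.

|H| = 1 (-0.0 dB), φ = -0.0°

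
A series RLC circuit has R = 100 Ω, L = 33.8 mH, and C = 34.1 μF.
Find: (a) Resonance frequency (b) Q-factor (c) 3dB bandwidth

Step 1 — Resonance condition Im(Z)=0 gives ω₀ = 1/√(LC).
Step 2 — ω₀ = 1/√(0.0338·3.41e-05) = 931.5 rad/s.
Step 3 — f₀ = ω₀/(2π) = 148.2 Hz.
Step 4 — Series Q: Q = ω₀L/R = 931.5·0.0338/100 = 0.3148.
Step 5 — 3dB bandwidth: Δω = ω₀/Q = 2959 rad/s; BW = Δω/(2π) = 470.9 Hz.

(a) f₀ = 148.2 Hz  (b) Q = 0.3148  (c) BW = 470.9 Hz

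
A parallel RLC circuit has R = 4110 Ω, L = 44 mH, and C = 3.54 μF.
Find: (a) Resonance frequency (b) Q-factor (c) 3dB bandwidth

Step 1 — Resonance: ω₀ = 1/√(LC) = 1/√(0.044·3.54e-06) = 2534 rad/s.
Step 2 — f₀ = ω₀/(2π) = 403.3 Hz.
Step 3 — Parallel Q: Q = R/(ω₀L) = 4110/(2534·0.044) = 36.87.
Step 4 — Bandwidth: Δω = ω₀/Q = 68.73 rad/s; BW = Δω/(2π) = 10.94 Hz.

(a) f₀ = 403.3 Hz  (b) Q = 36.87  (c) BW = 10.94 Hz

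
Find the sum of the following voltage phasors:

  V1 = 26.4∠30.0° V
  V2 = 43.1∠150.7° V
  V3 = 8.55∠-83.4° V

Step 1 — Convert each phasor to rectangular form:
  V1 = 26.4·(cos(30.0°) + j·sin(30.0°)) = 22.86 + j13.2 V
  V2 = 43.1·(cos(150.7°) + j·sin(150.7°)) = -37.59 + j21.09 V
  V3 = 8.55·(cos(-83.4°) + j·sin(-83.4°)) = 0.9827 - j8.493 V
Step 2 — Sum components: V_total = -13.74 + j25.8 V.
Step 3 — Convert to polar: |V_total| = 29.23 V, ∠V_total = 118.0°.

V_total = 29.23∠118.0° V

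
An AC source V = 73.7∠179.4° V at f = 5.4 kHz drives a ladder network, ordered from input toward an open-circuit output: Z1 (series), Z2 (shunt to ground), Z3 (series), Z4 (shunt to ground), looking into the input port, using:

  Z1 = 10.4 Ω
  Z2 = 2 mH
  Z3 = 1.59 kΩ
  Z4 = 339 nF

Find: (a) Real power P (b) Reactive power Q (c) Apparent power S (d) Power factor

Step 1 — Angular frequency: ω = 2π·f = 2π·5400 = 3.393e+04 rad/s.
Step 2 — Component impedances:
  Z1: Z = R = 10.4 Ω
  Z2: Z = jωL = j·3.393e+04·0.002 = 0 + j67.86 Ω
  Z3: Z = R = 1590 Ω
  Z4: Z = 1/(jωC) = -j/(ω·C) = 0 - j86.94 Ω
Step 3 — Ladder network (open output): work backward from the far end, alternating series and parallel combinations. Z_in = 13.3 + j67.89 Ω = 69.18∠78.9° Ω.
Step 4 — Source phasor: V = 73.7∠179.4° V = -73.7 + j0.7718 V.
Step 5 — Current: I = V / Z = -0.1938 + j1.048 A = 1.065∠100.5° A.
Step 6 — Complex power: S = V·I* = 15.09 + j77.05 VA.
Step 7 — Real power: P = Re(S) = 15.09 W.
Step 8 — Reactive power: Q = Im(S) = 77.05 VAR.
Step 9 — Apparent power: |S| = 78.51 VA.
Step 10 — Power factor: PF = P/|S| = 0.1922 (lagging).

(a) P = 15.09 W  (b) Q = 77.05 VAR  (c) S = 78.51 VA  (d) PF = 0.1922 (lagging)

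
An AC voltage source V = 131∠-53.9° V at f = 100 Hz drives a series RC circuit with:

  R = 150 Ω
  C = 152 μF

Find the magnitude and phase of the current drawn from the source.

Step 1 — Angular frequency: ω = 2π·f = 2π·100 = 628.3 rad/s.
Step 2 — Component impedances:
  R: Z = R = 150 Ω
  C: Z = 1/(jωC) = -j/(ω·C) = 0 - j10.47 Ω
Step 3 — Series combination: Z_total = R + C = 150 - j10.47 Ω = 150.4∠-4.0° Ω.
Step 4 — Source phasor: V = 131∠-53.9° V = 77.18 - j105.8 V.
Step 5 — Ohm's law: I = V / Z_total = (77.18 - j105.8) / (150 - j10.47) = 0.5611 - j0.6665 A.
Step 6 — Convert to polar: |I| = 0.8712 A, ∠I = -49.9°.

I = 0.8712∠-49.9° A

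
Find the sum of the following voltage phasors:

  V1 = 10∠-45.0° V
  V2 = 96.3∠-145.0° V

Step 1 — Convert each phasor to rectangular form:
  V1 = 10·(cos(-45.0°) + j·sin(-45.0°)) = 7.071 - j7.071 V
  V2 = 96.3·(cos(-145.0°) + j·sin(-145.0°)) = -78.88 - j55.24 V
Step 2 — Sum components: V_total = -71.81 - j62.31 V.
Step 3 — Convert to polar: |V_total| = 95.07 V, ∠V_total = -139.1°.

V_total = 95.07∠-139.1° V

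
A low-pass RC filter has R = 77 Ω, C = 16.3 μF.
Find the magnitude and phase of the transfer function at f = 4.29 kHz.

Step 1 — Angular frequency: ω = 2π·4290 = 2.695e+04 rad/s.
Step 2 — Transfer function: H(jω) = 1/(1 + jωRC).
Step 3 — Denominator: 1 + jωRC = 1 + j·2.695e+04·77·1.63e-05 = 1 + j33.83.
Step 4 — H = 0.000873 - j0.02953.
Step 5 — Magnitude: |H| = 0.02955 (-30.6 dB); phase: φ = -88.3°.

|H| = 0.02955 (-30.6 dB), φ = -88.3°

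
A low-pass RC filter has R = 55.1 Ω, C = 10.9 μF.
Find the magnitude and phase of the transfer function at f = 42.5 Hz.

Step 1 — Angular frequency: ω = 2π·42.5 = 267 rad/s.
Step 2 — Transfer function: H(jω) = 1/(1 + jωRC).
Step 3 — Denominator: 1 + jωRC = 1 + j·267·55.1·1.09e-05 = 1 + j0.1604.
Step 4 — H = 0.9749 - j0.1564.
Step 5 — Magnitude: |H| = 0.9874 (-0.1 dB); phase: φ = -9.1°.

|H| = 0.9874 (-0.1 dB), φ = -9.1°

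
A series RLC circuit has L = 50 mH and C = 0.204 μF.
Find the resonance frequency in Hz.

Step 1 — Resonance condition Im(Z)=0 gives ω₀ = 1/√(LC).
Step 2 — ω₀ = 1/√(0.05·2.04e-07) = 9901 rad/s.
Step 3 — f₀ = ω₀/(2π) = 1576 Hz.

f₀ = 1576 Hz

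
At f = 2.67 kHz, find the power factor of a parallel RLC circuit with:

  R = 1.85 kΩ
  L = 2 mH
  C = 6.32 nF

Step 1 — Angular frequency: ω = 2π·f = 2π·2670 = 1.678e+04 rad/s.
Step 2 — Component impedances:
  R: Z = R = 1850 Ω
  L: Z = jωL = j·1.678e+04·0.002 = 0 + j33.55 Ω
  C: Z = 1/(jωC) = -j/(ω·C) = 0 - j9432 Ω
Step 3 — Parallel combination: 1/Z_total = 1/R + 1/L + 1/C; Z_total = 0.6127 + j33.66 Ω = 33.67∠89.0° Ω.
Step 4 — Power factor: PF = cos(φ) = Re(Z)/|Z| = 0.6127/33.67 = 0.0182.
Step 5 — Type: Im(Z) = 33.66 ⇒ lagging (phase φ = 89.0°).

PF = 0.0182 (lagging, φ = 89.0°)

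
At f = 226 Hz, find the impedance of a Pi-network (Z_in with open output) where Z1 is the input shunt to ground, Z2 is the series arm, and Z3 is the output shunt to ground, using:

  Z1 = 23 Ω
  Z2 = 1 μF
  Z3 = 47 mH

Step 1 — Angular frequency: ω = 2π·f = 2π·226 = 1420 rad/s.
Step 2 — Component impedances:
  Z1: Z = R = 23 Ω
  Z2: Z = 1/(jωC) = -j/(ω·C) = 0 - j704.2 Ω
  Z3: Z = jωL = j·1420·0.047 = 0 + j66.74 Ω
Step 3 — With open output, the series arm Z2 and the output shunt Z3 appear in series to ground: Z2 + Z3 = 0 - j637.5 Ω.
Step 4 — Parallel with input shunt Z1: Z_in = Z1 || (Z2 + Z3) = 22.97 - j0.8287 Ω = 22.99∠-2.1° Ω.

Z = 22.97 - j0.8287 Ω = 22.99∠-2.1° Ω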